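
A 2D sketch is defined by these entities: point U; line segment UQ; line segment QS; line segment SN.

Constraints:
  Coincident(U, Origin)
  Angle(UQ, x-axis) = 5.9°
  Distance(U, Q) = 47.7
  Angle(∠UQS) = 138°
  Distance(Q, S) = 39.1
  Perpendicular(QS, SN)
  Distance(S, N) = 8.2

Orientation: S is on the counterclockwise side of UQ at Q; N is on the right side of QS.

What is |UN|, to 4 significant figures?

84.66

U is at the origin; UQ runs at 5.9° with length 47.7, so Q = 47.7·(cos 5.9°, sin 5.9°) = (47.45, 4.903). ∠UQS = 138.0°, so QS runs at 5.9° + (180° − 138.0°) = 47.90° from the x-axis; with |QS| = 39.1, S = Q + 39.1·(cos 47.90°, sin 47.90°) = (73.66, 33.91). QS is perpendicular to SN; with |SN| = 8.2 on the right of QS, N = S + 8.2·(0.7420, -0.6704) = (79.75, 28.42). Then |UN| = |N − U| = 84.66.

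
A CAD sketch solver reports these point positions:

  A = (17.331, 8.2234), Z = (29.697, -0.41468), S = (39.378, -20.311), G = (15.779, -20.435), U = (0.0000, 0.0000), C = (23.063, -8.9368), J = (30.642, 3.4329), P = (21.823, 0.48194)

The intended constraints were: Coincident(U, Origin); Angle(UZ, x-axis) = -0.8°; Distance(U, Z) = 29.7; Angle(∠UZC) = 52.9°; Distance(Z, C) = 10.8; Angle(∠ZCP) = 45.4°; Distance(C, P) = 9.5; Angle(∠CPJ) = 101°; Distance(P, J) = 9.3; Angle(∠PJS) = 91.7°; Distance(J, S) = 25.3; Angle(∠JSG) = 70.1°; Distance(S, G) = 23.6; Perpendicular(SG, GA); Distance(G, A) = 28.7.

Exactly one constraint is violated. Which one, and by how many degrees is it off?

Perpendicular(SG, GA) — off by 3.40°.

U = (0.00, 0.00) ✓; UZ at -0.8000° ✓; |UZ| = 29.70 ✓; ∠UZC = 52.90° ✓; |ZC| = 10.80 ✓; ∠ZCP = 45.40° ✓; |CP| = 9.500 ✓; ∠CPJ = 101.0° ✓; |PJ| = 9.300 ✓; ∠PJS = 91.70° ✓; |JS| = 25.30 ✓; ∠JSG = 70.10° ✓; |SG| = 23.60 ✓; ∠(SG, GA) = 93.40° ✗; |GA| = 28.70 ✓.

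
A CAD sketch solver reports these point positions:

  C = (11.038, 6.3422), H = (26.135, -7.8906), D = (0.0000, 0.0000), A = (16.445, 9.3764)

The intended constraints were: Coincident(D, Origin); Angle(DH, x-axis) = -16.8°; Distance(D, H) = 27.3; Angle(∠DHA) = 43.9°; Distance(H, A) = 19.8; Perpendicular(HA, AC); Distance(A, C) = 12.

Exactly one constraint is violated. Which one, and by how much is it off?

Distance(A, C) = 12 — off by 5.80.

D = (0.00, 0.00) ✓; DH at -16.80° ✓; |DH| = 27.30 ✓; ∠DHA = 43.90° ✓; |HA| = 19.80 ✓; ∠(HA, AC) = 90.00° ✓; |AC| = 6.200 ✗.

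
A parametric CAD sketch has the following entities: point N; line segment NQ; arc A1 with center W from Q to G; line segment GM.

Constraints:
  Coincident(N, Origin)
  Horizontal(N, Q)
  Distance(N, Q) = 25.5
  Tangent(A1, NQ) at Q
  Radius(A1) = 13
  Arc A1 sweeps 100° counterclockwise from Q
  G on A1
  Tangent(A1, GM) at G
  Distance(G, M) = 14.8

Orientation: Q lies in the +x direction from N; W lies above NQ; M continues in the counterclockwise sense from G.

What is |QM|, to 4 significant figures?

31.54

On A1, Q sits at bearing -90° from W; a 100° counterclockwise sweep puts G at bearing 10°, so G = W + 13.0·(cos 10°, sin 10°) = (38.30, 15.26). The tangent condition forces WG to be normal to GM, so GM runs along (−sin 10°, cos 10°); with |GM| = 14.8, M = (35.73, 29.83). Then |QM| = |M − Q| = 31.54.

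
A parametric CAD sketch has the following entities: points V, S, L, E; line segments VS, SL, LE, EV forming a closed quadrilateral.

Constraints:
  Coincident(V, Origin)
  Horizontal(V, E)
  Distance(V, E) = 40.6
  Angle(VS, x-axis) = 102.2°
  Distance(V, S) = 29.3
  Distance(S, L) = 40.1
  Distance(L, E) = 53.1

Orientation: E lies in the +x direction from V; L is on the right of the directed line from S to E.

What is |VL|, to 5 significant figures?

15.877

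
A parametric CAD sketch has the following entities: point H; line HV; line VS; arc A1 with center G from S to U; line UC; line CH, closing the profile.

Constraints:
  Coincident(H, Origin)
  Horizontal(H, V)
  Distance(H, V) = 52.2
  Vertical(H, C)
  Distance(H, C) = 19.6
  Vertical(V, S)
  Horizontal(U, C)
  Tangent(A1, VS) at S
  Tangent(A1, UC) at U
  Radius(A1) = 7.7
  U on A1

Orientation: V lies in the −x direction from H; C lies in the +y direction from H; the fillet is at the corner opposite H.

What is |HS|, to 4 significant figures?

53.54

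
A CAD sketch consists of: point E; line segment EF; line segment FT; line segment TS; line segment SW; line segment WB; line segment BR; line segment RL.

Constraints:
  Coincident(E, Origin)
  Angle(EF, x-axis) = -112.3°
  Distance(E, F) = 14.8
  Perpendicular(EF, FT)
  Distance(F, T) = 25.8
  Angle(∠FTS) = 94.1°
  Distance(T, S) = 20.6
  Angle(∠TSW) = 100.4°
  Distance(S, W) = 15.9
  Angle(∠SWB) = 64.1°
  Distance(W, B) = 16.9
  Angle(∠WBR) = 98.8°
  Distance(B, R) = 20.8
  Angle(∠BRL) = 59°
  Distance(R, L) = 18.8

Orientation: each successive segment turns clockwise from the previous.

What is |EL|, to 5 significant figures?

27.394

E is at the origin; EF runs at -112.3° with length 14.8, so F = (-5.6160, -13.693). EF ⟂ FT, so FT runs at 157.70°; with |FT| = 25.8, T = (-29.486, -3.9031). ∠FTS = 94.1° gives TS at 71.800° from the x-axis; with |TS| = 20.6, S = (-23.052, 15.666). ∠TSW = 100.4° gives SW at -7.8000° from the x-axis; with |SW| = 15.9, W = (-7.2994, 13.508). ∠SWB = 64.1° gives WB at -123.70° from the x-axis; with |WB| = 16.9, B = (-16.676, -0.55161). ∠WBR = 98.8° gives BR at 155.10° from the x-axis; with |BR| = 20.8, R = (-35.543, 8.2059). ∠BRL = 59.0° gives RL at 34.100° from the x-axis; with |RL| = 18.8, L = (-19.975, 18.746). Then |EL| = |L − E| = 27.394.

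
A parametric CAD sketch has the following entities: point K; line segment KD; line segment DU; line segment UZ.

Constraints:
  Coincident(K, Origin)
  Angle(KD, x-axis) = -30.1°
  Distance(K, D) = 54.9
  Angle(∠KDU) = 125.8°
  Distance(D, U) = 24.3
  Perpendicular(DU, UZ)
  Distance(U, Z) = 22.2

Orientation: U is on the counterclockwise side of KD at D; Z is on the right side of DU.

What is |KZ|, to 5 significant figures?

87.379

∠KDU = 125.8°, so DU runs at -30.1° + (180° − 125.8°) = 24.100° from the x-axis; with |DU| = 24.3, U = D + 24.3·(cos 24.100°, sin 24.100°) = (69.679, -17.611). The perpendicularity gives UZ at right angles to DU; with |UZ| = 22.2 on the right of DU, Z = U + 22.2·(0.40833, -0.91283) = (78.744, -37.875). Then |KZ| = |Z − K| = 87.379.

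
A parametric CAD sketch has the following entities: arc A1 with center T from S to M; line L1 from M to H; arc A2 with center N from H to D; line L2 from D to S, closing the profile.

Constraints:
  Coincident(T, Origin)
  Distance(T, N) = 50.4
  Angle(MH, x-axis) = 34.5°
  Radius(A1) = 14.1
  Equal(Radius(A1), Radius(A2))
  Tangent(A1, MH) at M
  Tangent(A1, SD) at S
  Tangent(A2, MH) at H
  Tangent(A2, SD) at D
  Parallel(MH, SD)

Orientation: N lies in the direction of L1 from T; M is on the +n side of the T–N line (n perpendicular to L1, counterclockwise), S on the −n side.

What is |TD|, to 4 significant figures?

52.34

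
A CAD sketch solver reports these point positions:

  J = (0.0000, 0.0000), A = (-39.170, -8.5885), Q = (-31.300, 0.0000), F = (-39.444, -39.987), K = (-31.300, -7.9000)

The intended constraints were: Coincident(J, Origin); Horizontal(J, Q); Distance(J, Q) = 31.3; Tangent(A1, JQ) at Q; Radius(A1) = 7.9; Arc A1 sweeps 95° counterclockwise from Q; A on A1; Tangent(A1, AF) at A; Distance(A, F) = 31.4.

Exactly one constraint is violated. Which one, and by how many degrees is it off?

Tangent(A1, AF) at A — off by 5.50°.

J = (0.00, 0.00) ✓; J.y = 0.00, Q.y = 0.00 ✓; |JQ| = 31.30 ✓; ∠(KQ, QJ) = 90.00° ✓; |KQ| = 7.900 ✓; bearing(K→A) − bearing(K→Q) = 95.00° ✓; |KA| = 7.900 ✓; ∠(KA, AF) = 95.50° ✗; |AF| = 31.40 ✓.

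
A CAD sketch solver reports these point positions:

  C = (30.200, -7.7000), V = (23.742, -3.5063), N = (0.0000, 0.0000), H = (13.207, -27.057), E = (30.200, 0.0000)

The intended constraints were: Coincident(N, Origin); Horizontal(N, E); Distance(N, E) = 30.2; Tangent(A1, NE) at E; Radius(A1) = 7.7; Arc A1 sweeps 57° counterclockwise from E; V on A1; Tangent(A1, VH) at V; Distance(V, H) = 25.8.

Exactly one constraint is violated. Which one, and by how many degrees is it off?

Tangent(A1, VH) at V — off by 8.90°.

N = (0.00, 0.00) ✓; N.y = 0.00, E.y = 0.00 ✓; |NE| = 30.20 ✓; ∠(CE, EN) = 90.00° ✓; |CE| = 7.700 ✓; bearing(C→V) − bearing(C→E) = 57.00° ✓; |CV| = 7.700 ✓; ∠(CV, VH) = 81.10° ✗; |VH| = 25.80 ✓.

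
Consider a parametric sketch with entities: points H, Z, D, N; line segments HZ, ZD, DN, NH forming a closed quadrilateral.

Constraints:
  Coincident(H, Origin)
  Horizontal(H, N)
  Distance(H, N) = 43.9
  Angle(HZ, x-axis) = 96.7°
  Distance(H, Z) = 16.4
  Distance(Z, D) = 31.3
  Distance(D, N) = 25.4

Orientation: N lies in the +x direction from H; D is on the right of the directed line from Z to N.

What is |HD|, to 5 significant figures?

20.494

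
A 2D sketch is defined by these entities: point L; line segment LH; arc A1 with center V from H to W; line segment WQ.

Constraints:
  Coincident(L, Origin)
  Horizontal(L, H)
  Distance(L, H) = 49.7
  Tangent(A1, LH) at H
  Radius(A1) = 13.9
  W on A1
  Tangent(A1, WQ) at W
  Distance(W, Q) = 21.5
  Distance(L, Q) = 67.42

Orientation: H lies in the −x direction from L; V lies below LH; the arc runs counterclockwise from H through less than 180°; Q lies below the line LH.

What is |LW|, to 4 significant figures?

65.46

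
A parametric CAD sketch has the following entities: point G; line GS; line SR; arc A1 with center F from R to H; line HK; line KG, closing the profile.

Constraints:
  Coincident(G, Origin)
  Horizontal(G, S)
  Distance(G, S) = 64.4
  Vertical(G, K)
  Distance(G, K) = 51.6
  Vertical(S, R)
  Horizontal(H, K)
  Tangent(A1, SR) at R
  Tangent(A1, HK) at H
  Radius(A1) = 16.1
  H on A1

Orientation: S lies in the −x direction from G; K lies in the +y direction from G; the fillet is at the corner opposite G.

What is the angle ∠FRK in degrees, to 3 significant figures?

14.0°

G is at the origin; GS is horizontal with |GS| = 64.4 and S on the −x side, so S = (-64.4, 0.00). G and K share the same x with |GK| = 51.6 and K on the +y side, so K = (0.00, 51.6). The virtual corner opposite G is at (-64.4, 51.6). The tangent condition forces FR to be normal to SR and since A1 is tangent to HK there, FH ⟂ HK, with radius 16.1, so the center F sits 16.1 in from both sides at F = (-48.3, 35.5). That places the tangent points at R = (-64.4, 35.5) on SR and H = (-48.3, 51.6) on HK. Then cos ∠FRK = RF·RK / (|RF||RK|), giving 14.0°.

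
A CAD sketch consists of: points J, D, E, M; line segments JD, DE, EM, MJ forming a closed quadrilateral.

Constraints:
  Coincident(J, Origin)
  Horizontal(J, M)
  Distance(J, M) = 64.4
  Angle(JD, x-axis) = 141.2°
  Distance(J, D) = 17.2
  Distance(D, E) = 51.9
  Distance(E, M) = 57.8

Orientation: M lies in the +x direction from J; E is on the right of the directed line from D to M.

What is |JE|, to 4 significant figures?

35.74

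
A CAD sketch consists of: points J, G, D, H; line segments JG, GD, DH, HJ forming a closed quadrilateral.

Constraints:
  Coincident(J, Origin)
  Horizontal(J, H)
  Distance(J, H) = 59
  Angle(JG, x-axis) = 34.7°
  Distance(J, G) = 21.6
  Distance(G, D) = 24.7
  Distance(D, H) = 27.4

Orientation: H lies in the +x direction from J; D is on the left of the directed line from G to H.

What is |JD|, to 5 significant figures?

45.910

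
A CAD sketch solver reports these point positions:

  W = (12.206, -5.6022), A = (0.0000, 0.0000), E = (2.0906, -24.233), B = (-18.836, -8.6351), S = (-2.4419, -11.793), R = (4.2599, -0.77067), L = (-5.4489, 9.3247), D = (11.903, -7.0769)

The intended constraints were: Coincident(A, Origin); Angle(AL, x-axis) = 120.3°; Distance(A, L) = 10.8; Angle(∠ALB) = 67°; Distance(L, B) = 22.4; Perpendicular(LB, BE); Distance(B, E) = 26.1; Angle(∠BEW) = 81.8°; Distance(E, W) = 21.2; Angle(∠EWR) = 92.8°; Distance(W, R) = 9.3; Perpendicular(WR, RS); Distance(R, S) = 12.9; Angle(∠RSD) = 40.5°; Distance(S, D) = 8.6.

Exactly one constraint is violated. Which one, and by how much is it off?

Distance(S, D) = 8.6 — off by 6.50.

A = (0.00, 0.00) ✓; AL at 120.3° ✓; |AL| = 10.80 ✓; ∠ALB = 67.00° ✓; |LB| = 22.40 ✓; ∠(LB, BE) = 90.00° ✓; |BE| = 26.10 ✓; ∠BEW = 81.80° ✓; |EW| = 21.20 ✓; ∠EWR = 92.80° ✓; |WR| = 9.300 ✓; ∠(WR, RS) = 90.00° ✓; |RS| = 12.90 ✓; ∠RSD = 40.50° ✓; |SD| = 15.10 ✗.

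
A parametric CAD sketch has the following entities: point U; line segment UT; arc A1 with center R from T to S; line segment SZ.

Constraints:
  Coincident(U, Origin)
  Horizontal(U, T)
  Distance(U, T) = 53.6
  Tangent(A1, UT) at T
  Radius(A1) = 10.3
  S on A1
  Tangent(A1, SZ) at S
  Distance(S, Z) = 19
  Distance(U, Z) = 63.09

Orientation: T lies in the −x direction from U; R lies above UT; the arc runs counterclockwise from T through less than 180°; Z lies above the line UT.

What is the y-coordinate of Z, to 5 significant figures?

31.896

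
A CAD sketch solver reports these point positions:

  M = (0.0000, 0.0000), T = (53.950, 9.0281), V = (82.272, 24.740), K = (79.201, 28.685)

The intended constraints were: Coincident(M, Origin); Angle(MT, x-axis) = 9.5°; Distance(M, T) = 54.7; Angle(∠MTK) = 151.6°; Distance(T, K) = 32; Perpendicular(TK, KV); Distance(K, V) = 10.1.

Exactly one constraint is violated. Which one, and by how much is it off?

Distance(K, V) = 10.1 — off by 5.10.

M = (0.00, 0.00) ✓; MT at 9.500° ✓; |MT| = 54.70 ✓; ∠MTK = 151.6° ✓; |TK| = 32.00 ✓; ∠(TK, KV) = 90.00° ✓; |KV| = 4.999 ✗.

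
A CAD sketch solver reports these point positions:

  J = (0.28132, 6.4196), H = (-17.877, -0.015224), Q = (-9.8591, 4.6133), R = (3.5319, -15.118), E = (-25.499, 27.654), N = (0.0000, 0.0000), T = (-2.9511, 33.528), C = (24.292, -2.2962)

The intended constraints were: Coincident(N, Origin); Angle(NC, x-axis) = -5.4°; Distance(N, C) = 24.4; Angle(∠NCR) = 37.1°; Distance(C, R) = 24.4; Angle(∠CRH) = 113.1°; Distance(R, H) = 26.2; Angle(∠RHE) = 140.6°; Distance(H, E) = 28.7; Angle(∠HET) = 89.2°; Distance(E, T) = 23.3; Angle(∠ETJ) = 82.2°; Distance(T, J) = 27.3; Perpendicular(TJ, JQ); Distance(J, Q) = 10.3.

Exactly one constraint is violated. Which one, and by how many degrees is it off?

Perpendicular(TJ, JQ) — off by 3.30°.

N = (0.00, 0.00) ✓; NC at -5.400° ✓; |NC| = 24.40 ✓; ∠NCR = 37.10° ✓; |CR| = 24.40 ✓; ∠CRH = 113.1° ✓; |RH| = 26.20 ✓; ∠RHE = 140.6° ✓; |HE| = 28.70 ✓; ∠HET = 89.20° ✓; |ET| = 23.30 ✓; ∠ETJ = 82.20° ✓; |TJ| = 27.30 ✓; ∠(TJ, JQ) = 86.70° ✗; |JQ| = 10.30 ✓.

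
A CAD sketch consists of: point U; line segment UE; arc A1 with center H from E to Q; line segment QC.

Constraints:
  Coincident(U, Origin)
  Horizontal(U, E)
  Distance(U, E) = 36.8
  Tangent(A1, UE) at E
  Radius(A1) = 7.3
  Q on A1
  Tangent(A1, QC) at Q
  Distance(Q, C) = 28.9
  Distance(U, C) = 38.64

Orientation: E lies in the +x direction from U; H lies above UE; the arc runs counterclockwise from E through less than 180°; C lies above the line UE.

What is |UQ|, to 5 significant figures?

43.684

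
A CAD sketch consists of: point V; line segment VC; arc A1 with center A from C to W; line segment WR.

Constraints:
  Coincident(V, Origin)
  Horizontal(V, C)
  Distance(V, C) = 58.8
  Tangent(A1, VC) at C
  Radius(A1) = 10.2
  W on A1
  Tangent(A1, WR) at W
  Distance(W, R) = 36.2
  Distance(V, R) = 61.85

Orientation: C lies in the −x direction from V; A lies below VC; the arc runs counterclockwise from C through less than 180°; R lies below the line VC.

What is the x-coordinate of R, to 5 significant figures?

-43.089

Checks: |AC| = 10.20 ✓; |AW| = 10.20 ✓; ∠(AW, WR) = 90.00° ✓; |WR| = 36.20 ✓; |VR| = 61.85 ✓.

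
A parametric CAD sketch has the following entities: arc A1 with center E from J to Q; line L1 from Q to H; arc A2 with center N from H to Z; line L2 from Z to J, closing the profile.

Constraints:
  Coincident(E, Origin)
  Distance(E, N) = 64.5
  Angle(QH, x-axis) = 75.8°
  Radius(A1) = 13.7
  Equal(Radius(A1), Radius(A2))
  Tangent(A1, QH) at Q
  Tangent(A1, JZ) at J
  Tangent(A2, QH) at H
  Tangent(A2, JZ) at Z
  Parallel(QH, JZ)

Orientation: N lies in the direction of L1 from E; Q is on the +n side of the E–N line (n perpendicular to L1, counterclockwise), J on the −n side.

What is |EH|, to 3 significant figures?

65.9

The slot axis is L1's direction at 75.8°, so u = (cos 75.8°, sin 75.8°) = (0.245, 0.969) and n = (−sin 75.8°, cos 75.8°) = (-0.969, 0.245). E is at the origin and N lies 64.5 along u from E, so N = 64.5·u = (15.8, 62.5). Tangency of A1 to both parallel lines with radius 13.7 puts Q and J at E ± 13.7·n: Q = (-13.3, 3.36), J = (13.3, -3.36). Equal radii place H and Z the same way about N: H = N + 13.7·n = (2.54, 65.9), Z = N − 13.7·n = (29.1, 59.2). Then |EH| = |H − E| = 65.9.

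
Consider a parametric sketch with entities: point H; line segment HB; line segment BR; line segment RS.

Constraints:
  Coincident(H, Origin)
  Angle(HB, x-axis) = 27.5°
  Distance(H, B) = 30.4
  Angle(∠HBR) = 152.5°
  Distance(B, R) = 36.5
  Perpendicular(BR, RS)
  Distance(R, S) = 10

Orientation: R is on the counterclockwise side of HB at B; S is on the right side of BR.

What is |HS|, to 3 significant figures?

67.9

∠HBR = 152.5°, so BR runs at 27.5° + (180° − 152.5°) = 55.0° from the x-axis; with |BR| = 36.5, R = B + 36.5·(cos 55.0°, sin 55.0°) = (47.9, 43.9). BR ⟂ RS; with |RS| = 10.0 on the right of BR, S = R + 10.0·(0.819, -0.574) = (56.1, 38.2). Then |HS| = |S − H| = 67.9.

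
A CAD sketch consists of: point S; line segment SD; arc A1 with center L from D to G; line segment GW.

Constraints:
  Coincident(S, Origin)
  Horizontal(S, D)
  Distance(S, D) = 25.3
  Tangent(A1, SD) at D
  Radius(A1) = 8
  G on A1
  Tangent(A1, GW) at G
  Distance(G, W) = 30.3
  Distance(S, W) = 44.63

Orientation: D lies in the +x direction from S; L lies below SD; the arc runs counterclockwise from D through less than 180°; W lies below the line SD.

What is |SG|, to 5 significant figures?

19.609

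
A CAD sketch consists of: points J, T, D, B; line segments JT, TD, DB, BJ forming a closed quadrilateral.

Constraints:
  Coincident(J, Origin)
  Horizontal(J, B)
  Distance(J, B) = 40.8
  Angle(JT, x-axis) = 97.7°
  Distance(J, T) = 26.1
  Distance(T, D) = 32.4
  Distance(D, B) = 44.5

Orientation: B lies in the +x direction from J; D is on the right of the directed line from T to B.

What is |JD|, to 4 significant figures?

7.283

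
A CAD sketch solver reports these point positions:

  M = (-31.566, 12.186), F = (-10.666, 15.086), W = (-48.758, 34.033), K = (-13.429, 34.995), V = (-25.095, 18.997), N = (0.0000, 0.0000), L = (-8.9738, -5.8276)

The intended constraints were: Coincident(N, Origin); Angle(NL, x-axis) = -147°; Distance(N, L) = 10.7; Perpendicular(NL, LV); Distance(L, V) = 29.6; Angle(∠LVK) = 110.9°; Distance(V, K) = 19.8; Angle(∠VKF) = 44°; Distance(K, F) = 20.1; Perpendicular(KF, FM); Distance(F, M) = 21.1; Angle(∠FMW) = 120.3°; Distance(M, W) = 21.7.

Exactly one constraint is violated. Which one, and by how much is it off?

Distance(M, W) = 21.7 — off by 6.10.

N = (0.00, 0.00) ✓; NL at -147.0° ✓; |NL| = 10.70 ✓; ∠(NL, LV) = 90.00° ✓; |LV| = 29.60 ✓; ∠LVK = 110.9° ✓; |VK| = 19.80 ✓; ∠VKF = 44.00° ✓; |KF| = 20.10 ✓; ∠(KF, FM) = 90.00° ✓; |FM| = 21.10 ✓; ∠FMW = 120.3° ✓; |MW| = 27.80 ✗.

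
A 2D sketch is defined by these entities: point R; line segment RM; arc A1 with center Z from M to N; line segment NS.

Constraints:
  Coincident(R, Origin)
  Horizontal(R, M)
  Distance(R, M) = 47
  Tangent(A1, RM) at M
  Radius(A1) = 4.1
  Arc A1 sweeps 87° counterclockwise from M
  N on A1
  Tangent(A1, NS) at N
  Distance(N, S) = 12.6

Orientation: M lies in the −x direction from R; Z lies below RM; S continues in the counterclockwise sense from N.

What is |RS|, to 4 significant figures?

54.31

R is at the origin; R and M share the same y with |RM| = 47.0 and M on the −x side, so M = (-47.00, 0.000). The tangent condition forces ZM to be normal to RM, so Z = M + (0, -4.1) = (-47.00, -4.100). On A1, M sits at bearing 90° from Z; an 87° counterclockwise sweep puts N at bearing 177°, so N = Z + 4.1·(cos 177°, sin 177°) = (-51.09, -3.885). A1 meets NS tangentially, so ZN is at right angles to NS, so NS runs along (−sin 177°, cos 177°); with |NS| = 12.6, S = (-51.75, -16.47). Then |RS| = |S − R| = 54.31.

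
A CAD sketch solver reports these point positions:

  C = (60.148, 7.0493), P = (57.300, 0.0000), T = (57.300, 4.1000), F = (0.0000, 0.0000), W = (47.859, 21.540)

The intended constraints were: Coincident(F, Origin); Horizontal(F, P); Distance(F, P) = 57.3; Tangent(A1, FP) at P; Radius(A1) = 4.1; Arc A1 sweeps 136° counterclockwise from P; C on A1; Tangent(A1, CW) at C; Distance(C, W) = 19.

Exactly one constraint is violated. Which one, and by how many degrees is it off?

Tangent(A1, CW) at C — off by 5.70°.

F = (0.00, 0.00) ✓; F.y = 0.00, P.y = 0.00 ✓; |FP| = 57.30 ✓; ∠(TP, PF) = 90.00° ✓; |TP| = 4.100 ✓; bearing(T→C) − bearing(T→P) = 136.0° ✓; |TC| = 4.100 ✓; ∠(TC, CW) = 95.70° ✗; |CW| = 19.00 ✓.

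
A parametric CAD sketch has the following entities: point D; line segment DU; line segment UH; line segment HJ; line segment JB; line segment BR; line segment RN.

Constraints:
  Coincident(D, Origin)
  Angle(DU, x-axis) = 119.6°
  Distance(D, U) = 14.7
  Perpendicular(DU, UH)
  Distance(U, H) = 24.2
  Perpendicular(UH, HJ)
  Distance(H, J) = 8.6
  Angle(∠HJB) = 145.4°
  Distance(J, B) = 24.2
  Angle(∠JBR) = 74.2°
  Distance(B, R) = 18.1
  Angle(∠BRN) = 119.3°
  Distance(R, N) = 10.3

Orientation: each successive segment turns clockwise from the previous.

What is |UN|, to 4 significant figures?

5.617

D is at the origin; DU runs at 119.6° with length 14.7, so U = (-7.261, 12.78). The perpendicularity gives UH at right angles to DU, so UH runs at 29.60°; with |UH| = 24.2, H = (13.78, 24.73). UH is perpendicular to HJ, so HJ runs at -60.40°; with |HJ| = 8.6, J = (18.03, 17.26). ∠HJB = 145.4° gives JB at -95.00° from the x-axis; with |JB| = 24.2, B = (15.92, -6.851). ∠JBR = 74.2° gives BR at 159.2° from the x-axis; with |BR| = 18.1, R = (-1.001, -0.4232). ∠BRN = 119.3° gives RN at 98.50° from the x-axis; with |RN| = 10.3, N = (-2.523, 9.764). Then |UN| = |N − U| = 5.617.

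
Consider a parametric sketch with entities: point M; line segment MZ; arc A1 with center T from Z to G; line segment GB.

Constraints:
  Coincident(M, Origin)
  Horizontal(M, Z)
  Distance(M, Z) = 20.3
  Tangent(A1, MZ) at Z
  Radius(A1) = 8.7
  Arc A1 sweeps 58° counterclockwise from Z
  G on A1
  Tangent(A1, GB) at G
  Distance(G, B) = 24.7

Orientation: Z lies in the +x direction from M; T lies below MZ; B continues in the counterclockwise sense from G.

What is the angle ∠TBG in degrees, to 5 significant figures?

19.404°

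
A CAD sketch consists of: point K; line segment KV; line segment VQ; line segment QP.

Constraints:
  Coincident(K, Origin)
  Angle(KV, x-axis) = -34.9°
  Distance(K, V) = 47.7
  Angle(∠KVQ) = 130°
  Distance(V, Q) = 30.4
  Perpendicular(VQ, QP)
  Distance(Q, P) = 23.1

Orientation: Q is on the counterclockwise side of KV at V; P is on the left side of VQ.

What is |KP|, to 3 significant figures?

62.5

K is at the origin; KV runs at -34.9° with length 47.7, so V = 47.7·(cos -34.9°, sin -34.9°) = (39.1, -27.3). ∠KVQ = 130.0°, so VQ runs at -34.9° + (180° − 130.0°) = 15.1° from the x-axis; with |VQ| = 30.4, Q = V + 30.4·(cos 15.1°, sin 15.1°) = (68.5, -19.4). The perpendicularity gives QP at right angles to VQ; with |QP| = 23.1 on the left of VQ, P = Q + 23.1·(-0.261, 0.965) = (62.5, 2.93). Then |KP| = |P − K| = 62.5.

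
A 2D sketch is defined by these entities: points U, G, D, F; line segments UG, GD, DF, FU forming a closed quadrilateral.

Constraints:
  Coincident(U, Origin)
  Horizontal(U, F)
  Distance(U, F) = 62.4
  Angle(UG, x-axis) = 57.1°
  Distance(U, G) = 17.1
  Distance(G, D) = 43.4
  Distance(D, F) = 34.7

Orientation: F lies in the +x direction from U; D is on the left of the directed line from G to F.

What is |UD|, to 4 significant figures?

58.47

U is at the origin; U and F share the same y with |UF| = 62.4 and F in +x, so F = (62.4, 0). UG runs at 57.1° with |UG| = 17.1, so G = (9.288, 14.36). D is determined by |GD| = 43.4 and |DF| = 34.7 together: it lies at the intersection of circle(G, 43.4) and circle(F, 34.7). With |GF| = 55.02, the foot of the radical line on GF is 33.68 from G and the perpendicular offset is √(43.4² − 33.68²) = 27.37. Taking the left-of-GF solution: D = (48.95, 31.99).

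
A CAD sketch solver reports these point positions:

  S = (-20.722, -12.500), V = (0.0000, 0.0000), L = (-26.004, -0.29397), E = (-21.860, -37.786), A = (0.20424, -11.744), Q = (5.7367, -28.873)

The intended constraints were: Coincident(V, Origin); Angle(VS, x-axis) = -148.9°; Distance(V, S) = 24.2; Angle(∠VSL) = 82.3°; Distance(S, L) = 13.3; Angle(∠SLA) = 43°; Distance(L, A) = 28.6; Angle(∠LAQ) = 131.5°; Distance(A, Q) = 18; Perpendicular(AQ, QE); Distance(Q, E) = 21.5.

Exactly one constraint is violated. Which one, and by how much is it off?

Distance(Q, E) = 21.5 — off by 7.50.

V = (0.00, 0.00) ✓; VS at -148.9° ✓; |VS| = 24.20 ✓; ∠VSL = 82.30° ✓; |SL| = 13.30 ✓; ∠SLA = 43.00° ✓; |LA| = 28.60 ✓; ∠LAQ = 131.5° ✓; |AQ| = 18.00 ✓; ∠(AQ, QE) = 90.00° ✓; |QE| = 29.00 ✗.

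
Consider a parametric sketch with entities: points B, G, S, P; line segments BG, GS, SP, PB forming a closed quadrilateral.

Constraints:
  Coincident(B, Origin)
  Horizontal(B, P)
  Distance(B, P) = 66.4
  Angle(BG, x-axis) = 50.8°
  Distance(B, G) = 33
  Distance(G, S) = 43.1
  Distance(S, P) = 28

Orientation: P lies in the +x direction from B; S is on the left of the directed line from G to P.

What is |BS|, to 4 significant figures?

69.72

Checks: |GS| = 43.10 ✓; |SP| = 28.00 ✓.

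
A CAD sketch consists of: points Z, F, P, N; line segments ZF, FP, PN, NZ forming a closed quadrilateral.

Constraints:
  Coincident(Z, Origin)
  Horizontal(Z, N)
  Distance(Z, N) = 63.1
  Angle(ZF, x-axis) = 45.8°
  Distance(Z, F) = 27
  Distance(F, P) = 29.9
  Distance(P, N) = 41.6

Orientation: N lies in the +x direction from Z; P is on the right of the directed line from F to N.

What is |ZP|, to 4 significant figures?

25.00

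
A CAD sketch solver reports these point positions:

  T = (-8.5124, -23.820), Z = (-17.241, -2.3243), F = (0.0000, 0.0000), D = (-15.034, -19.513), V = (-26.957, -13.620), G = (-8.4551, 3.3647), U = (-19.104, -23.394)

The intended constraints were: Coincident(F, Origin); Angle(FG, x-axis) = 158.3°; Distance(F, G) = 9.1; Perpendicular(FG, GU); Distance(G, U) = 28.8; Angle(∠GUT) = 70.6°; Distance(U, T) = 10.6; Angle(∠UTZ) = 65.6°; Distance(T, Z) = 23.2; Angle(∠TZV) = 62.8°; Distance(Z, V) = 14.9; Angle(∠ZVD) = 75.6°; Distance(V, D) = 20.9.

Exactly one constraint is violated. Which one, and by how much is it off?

Distance(V, D) = 20.9 — off by 7.60.

F = (0.00, 0.00) ✓; FG at 158.3° ✓; |FG| = 9.100 ✓; ∠(FG, GU) = 90.00° ✓; |GU| = 28.80 ✓; ∠GUT = 70.60° ✓; |UT| = 10.60 ✓; ∠UTZ = 65.60° ✓; |TZ| = 23.20 ✓; ∠TZV = 62.80° ✓; |ZV| = 14.90 ✓; ∠ZVD = 75.60° ✓; |VD| = 13.30 ✗.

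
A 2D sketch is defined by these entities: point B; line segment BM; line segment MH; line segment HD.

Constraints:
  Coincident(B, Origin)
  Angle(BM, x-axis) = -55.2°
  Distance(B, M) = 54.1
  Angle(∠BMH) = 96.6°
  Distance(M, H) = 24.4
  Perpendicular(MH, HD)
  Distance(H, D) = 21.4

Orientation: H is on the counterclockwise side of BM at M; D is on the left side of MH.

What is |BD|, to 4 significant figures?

44.54

∠BMH = 96.6°, so MH runs at -55.2° + (180° − 96.6°) = 28.20° from the x-axis; with |MH| = 24.4, H = M + 24.4·(cos 28.20°, sin 28.20°) = (52.38, -32.89). MH is perpendicular to HD; with |HD| = 21.4 on the left of MH, D = H + 21.4·(-0.4726, 0.8813) = (42.27, -14.03). Then |BD| = |D − B| = 44.54.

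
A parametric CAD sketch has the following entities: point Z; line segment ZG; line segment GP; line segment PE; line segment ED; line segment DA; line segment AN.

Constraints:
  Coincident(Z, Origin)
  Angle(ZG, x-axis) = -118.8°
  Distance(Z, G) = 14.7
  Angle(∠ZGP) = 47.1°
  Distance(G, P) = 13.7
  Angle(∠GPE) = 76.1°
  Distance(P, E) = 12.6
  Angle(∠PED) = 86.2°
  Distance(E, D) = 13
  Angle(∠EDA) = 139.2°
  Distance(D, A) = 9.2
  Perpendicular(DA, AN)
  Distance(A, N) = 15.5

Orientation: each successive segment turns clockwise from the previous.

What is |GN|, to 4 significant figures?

10.18

Z is at the origin; ZG runs at -118.8° with length 14.7, so G = (-7.082, -12.88). ∠ZGP = 47.1° gives GP at 108.3° from the x-axis; with |GP| = 13.7, P = (-11.38, 0.1254). ∠GPE = 76.1° gives PE at 4.400° from the x-axis; with |PE| = 12.6, E = (1.179, 1.092). ∠PED = 86.2° gives ED at -89.40° from the x-axis; with |ED| = 13.0, D = (1.316, -11.91). ∠EDA = 139.2° gives DA at -130.2° from the x-axis; with |DA| = 9.2, A = (-4.623, -18.93). DA ⟂ AN, so AN runs at 139.8°; with |AN| = 15.5, N = (-16.46, -8.930). Then |GN| = |N − G| = 10.18.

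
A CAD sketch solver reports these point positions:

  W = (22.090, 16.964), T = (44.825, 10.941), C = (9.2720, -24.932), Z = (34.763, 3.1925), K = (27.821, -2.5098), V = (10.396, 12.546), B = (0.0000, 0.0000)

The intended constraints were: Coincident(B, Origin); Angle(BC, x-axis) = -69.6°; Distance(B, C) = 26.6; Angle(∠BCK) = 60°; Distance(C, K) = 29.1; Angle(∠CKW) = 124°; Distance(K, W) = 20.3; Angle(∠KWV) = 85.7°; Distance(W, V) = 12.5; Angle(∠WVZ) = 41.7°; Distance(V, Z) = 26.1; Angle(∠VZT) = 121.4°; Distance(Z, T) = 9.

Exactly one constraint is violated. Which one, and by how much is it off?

Distance(Z, T) = 9 — off by 3.70.

B = (0.00, 0.00) ✓; BC at -69.60° ✓; |BC| = 26.60 ✓; ∠BCK = 60.00° ✓; |CK| = 29.10 ✓; ∠CKW = 124.0° ✓; |KW| = 20.30 ✓; ∠KWV = 85.70° ✓; |WV| = 12.50 ✓; ∠WVZ = 41.70° ✓; |VZ| = 26.10 ✓; ∠VZT = 121.4° ✓; |ZT| = 12.70 ✗.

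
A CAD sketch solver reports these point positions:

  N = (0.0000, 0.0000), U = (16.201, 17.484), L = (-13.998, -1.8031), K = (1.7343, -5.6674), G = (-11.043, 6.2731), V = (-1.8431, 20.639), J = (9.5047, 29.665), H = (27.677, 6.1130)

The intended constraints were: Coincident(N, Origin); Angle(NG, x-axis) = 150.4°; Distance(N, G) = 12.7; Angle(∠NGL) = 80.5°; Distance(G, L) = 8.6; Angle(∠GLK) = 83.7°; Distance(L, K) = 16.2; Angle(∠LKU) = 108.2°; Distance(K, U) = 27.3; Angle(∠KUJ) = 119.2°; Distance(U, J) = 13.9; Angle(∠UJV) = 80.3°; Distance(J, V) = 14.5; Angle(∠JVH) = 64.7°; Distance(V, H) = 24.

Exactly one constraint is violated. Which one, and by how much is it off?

Distance(V, H) = 24 — off by 8.90.

N = (0.00, 0.00) ✓; NG at 150.4° ✓; |NG| = 12.70 ✓; ∠NGL = 80.50° ✓; |GL| = 8.600 ✓; ∠GLK = 83.70° ✓; |LK| = 16.20 ✓; ∠LKU = 108.2° ✓; |KU| = 27.30 ✓; ∠KUJ = 119.2° ✓; |UJ| = 13.90 ✓; ∠UJV = 80.30° ✓; |JV| = 14.50 ✓; ∠JVH = 64.70° ✓; |VH| = 32.90 ✗.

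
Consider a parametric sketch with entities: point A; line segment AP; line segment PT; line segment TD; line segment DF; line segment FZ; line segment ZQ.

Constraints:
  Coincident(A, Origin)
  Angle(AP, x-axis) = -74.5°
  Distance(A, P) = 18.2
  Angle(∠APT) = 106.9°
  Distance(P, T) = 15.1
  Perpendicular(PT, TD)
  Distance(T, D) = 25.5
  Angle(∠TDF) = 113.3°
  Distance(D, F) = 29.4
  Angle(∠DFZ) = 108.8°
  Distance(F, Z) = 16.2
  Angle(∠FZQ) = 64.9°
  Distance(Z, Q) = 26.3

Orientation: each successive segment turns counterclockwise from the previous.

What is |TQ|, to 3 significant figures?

21.6

∠DFZ = 108.8° gives FZ at -134° from the x-axis; with |FZ| = 16.2, Z = (-17.3, 8.12). ∠FZQ = 64.9° gives ZQ at -18.4° from the x-axis; with |ZQ| = 26.3, Q = (7.68, -0.182). Then |TQ| = |Q − T| = 21.6.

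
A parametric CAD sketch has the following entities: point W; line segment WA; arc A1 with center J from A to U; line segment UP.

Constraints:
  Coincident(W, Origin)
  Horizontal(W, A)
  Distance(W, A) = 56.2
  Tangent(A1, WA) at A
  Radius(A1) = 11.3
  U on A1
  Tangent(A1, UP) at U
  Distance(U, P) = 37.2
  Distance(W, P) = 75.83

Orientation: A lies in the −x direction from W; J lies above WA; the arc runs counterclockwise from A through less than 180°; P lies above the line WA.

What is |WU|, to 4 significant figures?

47.78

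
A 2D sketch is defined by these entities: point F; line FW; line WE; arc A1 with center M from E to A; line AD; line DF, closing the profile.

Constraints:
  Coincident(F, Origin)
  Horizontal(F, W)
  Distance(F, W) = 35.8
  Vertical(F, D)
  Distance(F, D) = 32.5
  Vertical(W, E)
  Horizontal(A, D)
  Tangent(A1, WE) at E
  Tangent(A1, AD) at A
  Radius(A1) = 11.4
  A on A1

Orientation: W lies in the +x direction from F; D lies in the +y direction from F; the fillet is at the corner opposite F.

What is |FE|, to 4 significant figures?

41.56

F is at the origin; FW is horizontal with |FW| = 35.8 and W on the +x side, so W = (35.80, 0.000). FD is vertical with |FD| = 32.5 and D on the +y side, so D = (0.000, 32.50). The virtual corner opposite F is at (35.80, 32.50). Tangency of A1 to WE means the radius ME is perpendicular to WE and the tangent condition forces MA to be normal to AD, with radius 11.4, so the center M sits 11.4 in from both sides at M = (24.40, 21.10). That places the tangent points at E = (35.80, 21.10) on WE and A = (24.40, 32.50) on AD. Then |FE| = |E − F| = 41.56.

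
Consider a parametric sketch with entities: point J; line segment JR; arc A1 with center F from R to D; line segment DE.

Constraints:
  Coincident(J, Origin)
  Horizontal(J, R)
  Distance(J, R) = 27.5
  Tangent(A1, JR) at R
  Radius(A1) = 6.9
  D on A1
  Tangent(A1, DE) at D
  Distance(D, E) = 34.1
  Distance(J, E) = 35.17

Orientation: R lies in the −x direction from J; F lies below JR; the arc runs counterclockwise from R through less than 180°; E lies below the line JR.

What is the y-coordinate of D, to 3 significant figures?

-12.1

J is at the origin; JR is horizontal with |JR| = 27.5 and R on the −x side, so R = (-27.5, 0.00). Since A1 is tangent to JR there, FR ⟂ JR, so F = R + (0, -6.9) = (-27.5, -6.90). Since FD ⟂ DE (tangency), |FE| = √(6.9² + 34.1²) = 34.8 regardless of where D sits on A1. So E lies on both circle(J, 35.17) and circle(F, 34.8); the below-JR intersection is E = (-6.42, -34.6). D is the foot of the tangent from E: D = (-32.1, -12.1).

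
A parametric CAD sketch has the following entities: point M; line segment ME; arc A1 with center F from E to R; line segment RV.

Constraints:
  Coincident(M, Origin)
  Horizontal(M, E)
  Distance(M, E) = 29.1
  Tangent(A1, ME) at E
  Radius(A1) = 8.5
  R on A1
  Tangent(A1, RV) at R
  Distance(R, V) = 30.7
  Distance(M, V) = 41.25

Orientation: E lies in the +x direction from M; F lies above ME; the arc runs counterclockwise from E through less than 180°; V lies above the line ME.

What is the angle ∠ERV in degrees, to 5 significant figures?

115.67°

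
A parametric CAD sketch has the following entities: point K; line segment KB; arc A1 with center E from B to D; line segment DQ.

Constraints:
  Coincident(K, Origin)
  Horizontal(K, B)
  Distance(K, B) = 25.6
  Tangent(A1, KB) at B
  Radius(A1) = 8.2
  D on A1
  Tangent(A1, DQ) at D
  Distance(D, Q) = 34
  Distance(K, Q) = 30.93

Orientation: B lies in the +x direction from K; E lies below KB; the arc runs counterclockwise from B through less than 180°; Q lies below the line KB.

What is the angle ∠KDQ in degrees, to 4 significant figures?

64.19°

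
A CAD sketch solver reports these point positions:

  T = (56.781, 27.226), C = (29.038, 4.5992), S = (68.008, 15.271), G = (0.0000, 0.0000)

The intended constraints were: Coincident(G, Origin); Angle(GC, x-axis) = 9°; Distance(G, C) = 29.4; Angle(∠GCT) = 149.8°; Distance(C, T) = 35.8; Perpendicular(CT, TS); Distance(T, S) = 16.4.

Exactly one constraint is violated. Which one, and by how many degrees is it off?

Perpendicular(CT, TS) — off by 4.00°.

G = (0.00, 0.00) ✓; GC at 9.000° ✓; |GC| = 29.40 ✓; ∠GCT = 149.8° ✓; |CT| = 35.80 ✓; ∠(CT, TS) = 86.00° ✗; |TS| = 16.40 ✓.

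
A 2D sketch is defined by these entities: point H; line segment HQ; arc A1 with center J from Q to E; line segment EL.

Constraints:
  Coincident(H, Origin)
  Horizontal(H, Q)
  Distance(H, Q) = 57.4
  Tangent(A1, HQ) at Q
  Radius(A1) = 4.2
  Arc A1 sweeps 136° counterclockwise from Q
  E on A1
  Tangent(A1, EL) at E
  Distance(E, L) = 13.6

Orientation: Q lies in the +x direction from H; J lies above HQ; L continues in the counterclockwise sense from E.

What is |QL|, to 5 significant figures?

18.027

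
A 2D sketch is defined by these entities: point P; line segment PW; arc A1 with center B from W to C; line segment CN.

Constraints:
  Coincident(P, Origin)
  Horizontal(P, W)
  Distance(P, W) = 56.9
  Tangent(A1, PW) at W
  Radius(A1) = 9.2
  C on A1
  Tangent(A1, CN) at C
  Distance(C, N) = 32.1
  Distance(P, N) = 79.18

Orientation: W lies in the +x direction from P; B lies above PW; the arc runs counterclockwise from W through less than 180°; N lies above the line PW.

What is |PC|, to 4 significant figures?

66.65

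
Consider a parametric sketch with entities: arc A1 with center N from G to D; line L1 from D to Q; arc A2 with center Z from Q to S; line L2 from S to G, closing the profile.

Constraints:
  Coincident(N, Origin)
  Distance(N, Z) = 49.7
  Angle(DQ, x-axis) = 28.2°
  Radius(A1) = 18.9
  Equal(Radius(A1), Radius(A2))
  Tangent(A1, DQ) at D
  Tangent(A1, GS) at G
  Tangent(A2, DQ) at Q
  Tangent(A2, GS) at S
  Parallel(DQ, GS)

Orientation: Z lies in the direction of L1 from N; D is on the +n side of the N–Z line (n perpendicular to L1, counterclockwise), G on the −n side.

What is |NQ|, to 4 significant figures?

53.17

The slot axis is L1's direction at 28.2°, so u = (cos 28.2°, sin 28.2°) = (0.8813, 0.4726) and n = (−sin 28.2°, cos 28.2°) = (-0.4726, 0.8813). N is at the origin and Z lies 49.7 along u from N, so Z = 49.7·u = (43.80, 23.49). Tangency of A1 to both parallel lines with radius 18.9 puts D and G at N ± 18.9·n: D = (-8.931, 16.66), G = (8.931, -16.66). Equal radii place Q and S the same way about Z: Q = Z + 18.9·n = (34.87, 40.14), S = Z − 18.9·n = (52.73, 6.829). Then |NQ| = |Q − N| = 53.17.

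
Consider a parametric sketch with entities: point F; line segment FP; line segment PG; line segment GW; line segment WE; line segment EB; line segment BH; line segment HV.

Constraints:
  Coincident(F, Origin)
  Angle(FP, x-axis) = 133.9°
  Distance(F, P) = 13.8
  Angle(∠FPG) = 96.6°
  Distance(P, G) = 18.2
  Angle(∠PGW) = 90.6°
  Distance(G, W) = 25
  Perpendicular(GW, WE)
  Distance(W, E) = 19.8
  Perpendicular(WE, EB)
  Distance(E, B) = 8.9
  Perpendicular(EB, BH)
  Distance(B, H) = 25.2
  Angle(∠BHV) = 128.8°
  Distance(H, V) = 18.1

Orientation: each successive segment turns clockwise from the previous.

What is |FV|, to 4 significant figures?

40.30

F is at the origin; FP runs at 133.9° with length 13.8, so P = (-9.569, 9.944). ∠FPG = 96.6° gives PG at 50.50° from the x-axis; with |PG| = 18.2, G = (2.008, 23.99). ∠PGW = 90.6° gives GW at -38.90° from the x-axis; with |GW| = 25.0, W = (21.46, 8.288). GW ⟂ WE, so WE runs at -128.9°; with |WE| = 19.8, E = (9.030, -7.121). The perpendicularity gives EB at right angles to WE, so EB runs at 141.1°; with |EB| = 8.9, B = (2.104, -1.532). EB is perpendicular to BH, so BH runs at 51.10°; with |BH| = 25.2, H = (17.93, 18.08). ∠BHV = 128.8° gives HV at -0.1000° from the x-axis; with |HV| = 18.1, V = (36.03, 18.05). Then |FV| = |V − F| = 40.30.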